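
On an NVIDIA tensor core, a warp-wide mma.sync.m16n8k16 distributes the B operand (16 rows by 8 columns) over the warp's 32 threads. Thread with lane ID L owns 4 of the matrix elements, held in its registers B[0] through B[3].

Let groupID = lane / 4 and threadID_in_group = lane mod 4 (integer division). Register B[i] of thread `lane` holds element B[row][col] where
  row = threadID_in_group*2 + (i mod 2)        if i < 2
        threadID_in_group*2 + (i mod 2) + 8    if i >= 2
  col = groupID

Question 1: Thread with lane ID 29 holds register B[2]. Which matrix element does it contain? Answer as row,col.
10,7

lane 29: gid=7 (29/4), tid=1 (29%4)
i=2: r=1*2+0+8=10, c=gid=7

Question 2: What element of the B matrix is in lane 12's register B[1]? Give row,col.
lane 12: gid=3 (12/4), tid=0 (12%4)
i=1: r=0*2+1+0=1, c=gid=3

1,3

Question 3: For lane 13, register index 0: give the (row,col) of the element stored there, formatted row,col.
lane 13: G=3 (13/4), T=1 (13%4)
i=0: r=1*2+0+0=2, c=G=3

2,3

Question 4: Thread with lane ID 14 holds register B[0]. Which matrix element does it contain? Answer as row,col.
4,3

14: gid=3,tid=2
[0] (2*2+0+0,3) = (4,3)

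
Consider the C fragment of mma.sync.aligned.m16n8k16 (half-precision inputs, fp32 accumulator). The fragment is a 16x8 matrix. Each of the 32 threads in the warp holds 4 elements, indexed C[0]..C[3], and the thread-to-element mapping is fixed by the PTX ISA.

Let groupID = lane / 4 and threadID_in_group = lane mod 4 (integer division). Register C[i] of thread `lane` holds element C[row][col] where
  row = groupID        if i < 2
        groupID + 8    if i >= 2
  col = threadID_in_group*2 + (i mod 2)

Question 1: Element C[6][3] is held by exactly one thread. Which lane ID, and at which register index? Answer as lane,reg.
r=6⇒gr=6,Rb=0  c=3⇒th=1,odd=1
L=6*4+1=25  i=0*2+1=1

25,1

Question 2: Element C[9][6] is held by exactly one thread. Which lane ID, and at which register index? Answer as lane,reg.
7,2

r: 9->gid=1,r8=1  c: 6->tid=3,i&1=0
L=1*4+3=7  i=1*2+0=2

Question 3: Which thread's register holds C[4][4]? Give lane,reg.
18,0

r:4=>grp=4,rB=0  c:4=>tig=2,lo=0
L=4*4+2=18  i=0*2+0=0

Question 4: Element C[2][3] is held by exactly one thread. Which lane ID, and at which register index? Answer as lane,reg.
9,1

r=2⇒gr=2,Rb=0  c=3⇒th=1,odd=1
L=2*4+1=9  i=0*2+1=1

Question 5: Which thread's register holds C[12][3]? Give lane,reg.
17,3

r=12→G=4,rhi=1  c=3→T=1,p=1
L=4*4+1=17  i=1*2+1=3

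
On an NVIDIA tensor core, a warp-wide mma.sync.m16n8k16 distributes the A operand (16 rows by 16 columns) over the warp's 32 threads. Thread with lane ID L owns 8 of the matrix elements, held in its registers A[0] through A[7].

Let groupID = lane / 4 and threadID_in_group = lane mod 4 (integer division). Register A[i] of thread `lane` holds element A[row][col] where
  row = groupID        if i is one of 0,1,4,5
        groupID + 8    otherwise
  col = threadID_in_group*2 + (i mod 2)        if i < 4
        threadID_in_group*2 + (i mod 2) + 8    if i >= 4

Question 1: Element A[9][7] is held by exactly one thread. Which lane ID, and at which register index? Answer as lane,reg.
r: 9->gid=1,r8=1  c: 7->c8=0,tid=3,i&1=1
L=1*4+3=7  i=0*4+1*2+1=3

7,3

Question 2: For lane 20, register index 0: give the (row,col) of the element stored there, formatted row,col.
20: gr=5,th=0
[0] (5+0,0*2+0+0) = (5,0)

5,0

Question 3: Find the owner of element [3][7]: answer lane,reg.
15,1

r: 3->gid=3,r8=0  c: 7->c8=0,tid=3,i&1=1
L=3*4+3=15  i=0*4+0*2+1=1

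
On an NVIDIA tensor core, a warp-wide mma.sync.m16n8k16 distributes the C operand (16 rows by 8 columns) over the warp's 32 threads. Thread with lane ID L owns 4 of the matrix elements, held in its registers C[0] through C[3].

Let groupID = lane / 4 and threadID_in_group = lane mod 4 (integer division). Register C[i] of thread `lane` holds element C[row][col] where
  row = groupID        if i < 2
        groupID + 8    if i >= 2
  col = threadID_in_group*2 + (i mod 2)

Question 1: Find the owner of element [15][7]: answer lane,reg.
r=15->g=7,rb=1  c=7->t=3,b0=1
L=7*4+3=31  i=1*2+1=3

31,3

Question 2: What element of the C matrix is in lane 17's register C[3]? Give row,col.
lane 17->17/4=4, 17 mod 4=1
i=3  r:4+8->12  c:2·1+1->3

12,3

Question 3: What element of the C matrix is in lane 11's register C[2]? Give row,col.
11: grp=2,tig=3
[2] (2+8,3*2+0) = (10,6)

10,6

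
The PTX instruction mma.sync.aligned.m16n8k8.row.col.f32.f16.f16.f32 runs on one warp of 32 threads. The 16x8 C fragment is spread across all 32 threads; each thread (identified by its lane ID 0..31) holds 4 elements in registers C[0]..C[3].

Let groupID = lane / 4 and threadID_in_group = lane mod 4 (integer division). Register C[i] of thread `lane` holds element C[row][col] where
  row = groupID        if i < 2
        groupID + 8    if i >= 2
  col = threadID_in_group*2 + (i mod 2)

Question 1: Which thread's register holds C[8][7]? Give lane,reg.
3,3

r=8→G=0,rhi=1  c=7→T=3,p=1
L=0*4+3=3  i=1*2+1=3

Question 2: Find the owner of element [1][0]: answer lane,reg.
4,0

r=1->g=1,rb=0  c=0->t=0,b0=0
L=1*4+0=4  i=0*2+0=0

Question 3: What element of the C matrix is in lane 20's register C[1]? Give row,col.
5,1

20: gr=5,th=0
[1] (5+0,0*2+1) = (5,1)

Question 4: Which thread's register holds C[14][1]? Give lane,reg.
r:14=>grp=6,rB=1  c:1=>tig=0,lo=1
L=6*4+0=24  i=1*2+1=3

24,3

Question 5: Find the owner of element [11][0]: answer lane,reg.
12,2

r=11→G=3,rhi=1  c=0→T=0,p=0
L=3*4+0=12  i=1*2+0=2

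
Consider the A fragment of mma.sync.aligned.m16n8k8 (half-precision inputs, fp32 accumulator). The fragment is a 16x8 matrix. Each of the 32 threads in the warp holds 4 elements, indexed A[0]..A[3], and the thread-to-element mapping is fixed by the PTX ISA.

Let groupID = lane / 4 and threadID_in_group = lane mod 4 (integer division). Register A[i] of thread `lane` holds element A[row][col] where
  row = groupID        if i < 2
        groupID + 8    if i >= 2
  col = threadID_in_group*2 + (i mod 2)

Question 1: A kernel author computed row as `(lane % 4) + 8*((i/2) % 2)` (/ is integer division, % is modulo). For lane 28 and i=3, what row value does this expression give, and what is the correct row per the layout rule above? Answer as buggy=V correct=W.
`(lane % 4) + 8*((i/2) % 2)`[28,3]=>8
lane 28: grp=7 (28/4), tig=0 (28%4)
i=3: r=7+8=15, c=0*2+1=1
row: 8 vs 15

buggy=8 correct=15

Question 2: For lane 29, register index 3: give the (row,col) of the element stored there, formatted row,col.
15,3

lane 29: gr=7 (29/4), th=1 (29%4)
i=3: r=7+8=15, c=1*2+1=3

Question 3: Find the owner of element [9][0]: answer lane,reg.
4,2

r: 9->gid=1,r8=1  c: 0->tid=0,i&1=0
L=1*4+0=4  i=1*2+0=2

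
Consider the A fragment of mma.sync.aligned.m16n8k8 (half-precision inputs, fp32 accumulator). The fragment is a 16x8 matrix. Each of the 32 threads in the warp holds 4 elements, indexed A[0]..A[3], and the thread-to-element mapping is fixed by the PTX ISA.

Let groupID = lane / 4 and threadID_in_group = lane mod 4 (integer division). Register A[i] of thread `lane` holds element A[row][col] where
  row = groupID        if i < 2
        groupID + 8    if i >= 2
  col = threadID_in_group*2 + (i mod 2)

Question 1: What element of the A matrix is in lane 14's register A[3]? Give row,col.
L=14⇒gr=14>>2=3, th=14&3=2
[3]⇒row 3+8=11  col 2·2+1=5

11,5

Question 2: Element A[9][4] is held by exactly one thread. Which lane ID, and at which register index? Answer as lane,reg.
r=9⇒gr=1,Rb=1  c=4⇒th=2,odd=0
L=1*4+2=6  i=1*2+0=2

6,2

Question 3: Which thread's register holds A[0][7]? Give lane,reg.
3,1

r:0=>grp=0,rB=0  c:7=>tig=3,lo=1
L=0*4+3=3  i=0*2+1=1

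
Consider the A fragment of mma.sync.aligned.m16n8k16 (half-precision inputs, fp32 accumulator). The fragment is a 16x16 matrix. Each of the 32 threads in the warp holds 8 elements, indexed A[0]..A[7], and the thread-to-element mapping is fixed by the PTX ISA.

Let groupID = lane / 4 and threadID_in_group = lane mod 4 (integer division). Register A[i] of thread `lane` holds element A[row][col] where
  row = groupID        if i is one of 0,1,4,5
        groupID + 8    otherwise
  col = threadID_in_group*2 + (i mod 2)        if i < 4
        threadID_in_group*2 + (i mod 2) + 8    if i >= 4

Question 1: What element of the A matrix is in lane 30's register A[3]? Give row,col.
15,5

L=30->g=30>>2=7, t=30&3=2
[3]->row 7+8=15  col 2·2+1+0=5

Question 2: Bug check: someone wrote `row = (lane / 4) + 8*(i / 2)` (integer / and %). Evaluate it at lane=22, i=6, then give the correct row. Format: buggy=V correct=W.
buggy=29 correct=13

`(lane / 4) + 8*(i / 2)`[22,6]→29
22: G=5,T=2
[6] (5+8,2*2+0+8) = (13,12)
row: 29 vs 13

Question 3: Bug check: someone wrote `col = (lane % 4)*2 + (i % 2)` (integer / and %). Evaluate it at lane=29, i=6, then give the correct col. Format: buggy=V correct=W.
buggy=2 correct=10

`(lane % 4)*2 + (i % 2)`[29,6]→2
lane 29: G=7 (29/4), T=1 (29%4)
i=6: r=7+8=15, c=1*2+0+8=10
col: 2 vs 10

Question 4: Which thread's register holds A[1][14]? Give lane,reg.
r: 1->gid=1,r8=0  c: 14->c8=1,tid=3,i&1=0
L=1*4+3=7  i=1*4+0*2+0=4

7,4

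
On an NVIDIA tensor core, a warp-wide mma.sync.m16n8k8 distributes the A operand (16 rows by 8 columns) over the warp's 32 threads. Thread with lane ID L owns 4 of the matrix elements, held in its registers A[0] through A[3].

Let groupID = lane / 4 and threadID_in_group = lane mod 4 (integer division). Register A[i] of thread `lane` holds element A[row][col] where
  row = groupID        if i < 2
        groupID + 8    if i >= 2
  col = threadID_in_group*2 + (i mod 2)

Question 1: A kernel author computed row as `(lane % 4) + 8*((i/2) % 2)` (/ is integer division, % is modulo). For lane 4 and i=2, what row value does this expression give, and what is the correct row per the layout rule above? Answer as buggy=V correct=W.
`(lane % 4) + 8*((i/2) % 2)`[4,2]→8
L=4→G=4>>2=1, T=4&3=0
[2]→row 1+8=9  col 0·2+0=0
row: 8 vs 9

buggy=8 correct=9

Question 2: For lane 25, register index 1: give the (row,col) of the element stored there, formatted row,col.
6,3

25: G=6,T=1
[1] (6+0,1*2+1) = (6,3)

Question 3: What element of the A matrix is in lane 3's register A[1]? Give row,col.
0,7

lane 3: gr=0 (3/4), th=3 (3%4)
i=1: r=0+0=0, c=3*2+1=7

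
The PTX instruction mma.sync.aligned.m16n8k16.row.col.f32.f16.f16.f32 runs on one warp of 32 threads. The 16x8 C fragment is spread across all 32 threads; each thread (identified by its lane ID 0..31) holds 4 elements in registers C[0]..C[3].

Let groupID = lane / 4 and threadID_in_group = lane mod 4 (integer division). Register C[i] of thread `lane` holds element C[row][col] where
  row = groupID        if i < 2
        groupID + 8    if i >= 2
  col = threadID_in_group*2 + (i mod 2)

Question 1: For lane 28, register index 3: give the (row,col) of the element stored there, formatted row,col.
15,1

lane 28⇒28/4=7, 28 mod 4=0
i=3  r:7+8⇒15  c:2·0+1⇒1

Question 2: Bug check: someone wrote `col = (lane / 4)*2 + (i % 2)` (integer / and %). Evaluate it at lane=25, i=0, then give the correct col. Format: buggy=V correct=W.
buggy=12 correct=2

`(lane / 4)*2 + (i % 2)`[25,0]→12
L=25→G=25>>2=6, T=25&3=1
[0]→row 6+0=6  col 1·2+0=2
col: 12 vs 2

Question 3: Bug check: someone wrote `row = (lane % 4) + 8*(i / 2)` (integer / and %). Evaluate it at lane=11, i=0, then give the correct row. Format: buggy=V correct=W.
buggy=3 correct=2

`(lane % 4) + 8*(i / 2)`[11,0]=>3
L=11=>grp=11>>2=2, tig=11&3=3
[0]=>row 2+0=2  col 3·2+0=6
row: 3 vs 2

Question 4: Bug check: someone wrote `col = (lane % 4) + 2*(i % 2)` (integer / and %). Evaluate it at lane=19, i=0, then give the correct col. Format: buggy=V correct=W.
buggy=3 correct=6

`(lane % 4) + 2*(i % 2)`[19,0]=>3
lane 19: grp=4 (19/4), tig=3 (19%4)
i=0: r=4+0=4, c=3*2+0=6
col: 3 vs 6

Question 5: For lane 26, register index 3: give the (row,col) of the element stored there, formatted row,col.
14,5

lane 26: G=6 (26/4), T=2 (26%4)
i=3: r=6+8=14, c=2*2+1=5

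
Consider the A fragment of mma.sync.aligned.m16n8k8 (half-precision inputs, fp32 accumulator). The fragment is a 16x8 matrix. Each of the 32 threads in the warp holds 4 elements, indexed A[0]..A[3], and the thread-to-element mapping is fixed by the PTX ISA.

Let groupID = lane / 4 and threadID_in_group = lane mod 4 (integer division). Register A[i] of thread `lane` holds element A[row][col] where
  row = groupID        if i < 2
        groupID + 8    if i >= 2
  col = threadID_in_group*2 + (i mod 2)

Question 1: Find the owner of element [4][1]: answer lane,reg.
r=4->g=4,rb=0  c=1->t=0,b0=1
L=4*4+0=16  i=0*2+1=1

16,1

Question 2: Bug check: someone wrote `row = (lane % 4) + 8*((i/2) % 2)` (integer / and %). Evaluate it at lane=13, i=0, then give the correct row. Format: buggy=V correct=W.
buggy=1 correct=3

`(lane % 4) + 8*((i/2) % 2)`[13,0]→1
lane 13→13/4=3, 13 mod 4=1
i=0  r:3+0→3  c:2·1+0→2
row: 1 vs 3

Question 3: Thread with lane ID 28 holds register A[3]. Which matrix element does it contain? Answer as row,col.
15,1

lane 28→28/4=7, 28 mod 4=0
i=3  r:7+8→15  c:2·0+1→1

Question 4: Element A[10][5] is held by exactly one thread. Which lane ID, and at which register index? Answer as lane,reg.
r=10->g=2,rb=1  c=5->t=2,b0=1
L=2*4+2=10  i=1*2+1=3

10,3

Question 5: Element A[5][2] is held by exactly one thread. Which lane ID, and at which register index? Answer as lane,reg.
r=5→G=5,rhi=0  c=2→T=1,p=0
L=5*4+1=21  i=0*2+0=0

21,0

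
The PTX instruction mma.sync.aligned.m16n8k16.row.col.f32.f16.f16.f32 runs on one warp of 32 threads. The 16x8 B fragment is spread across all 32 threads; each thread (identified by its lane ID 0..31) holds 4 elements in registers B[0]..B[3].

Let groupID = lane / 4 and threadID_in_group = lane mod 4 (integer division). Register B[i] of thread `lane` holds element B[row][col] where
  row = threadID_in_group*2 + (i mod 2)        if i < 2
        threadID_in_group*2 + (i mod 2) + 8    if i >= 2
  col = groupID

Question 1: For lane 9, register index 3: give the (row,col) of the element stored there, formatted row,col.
9: gid=2,tid=1
[3] (1*2+1+8,2) = (11,2)

11,2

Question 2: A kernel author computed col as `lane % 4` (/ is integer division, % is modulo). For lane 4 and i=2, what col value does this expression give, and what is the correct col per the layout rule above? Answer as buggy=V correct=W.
buggy=0 correct=1

`lane % 4`[4,2]=>0
lane 4: grp=1 (4/4), tig=0 (4%4)
i=2: r=0*2+0+8=8, c=grp=1
col: 0 vs 1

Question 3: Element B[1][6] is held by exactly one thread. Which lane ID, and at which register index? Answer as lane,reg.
c:6=>grp=6  r:1=>rB=0,tig=0,lo=1
L=6*4+0=24  i=0*2+1=1

24,1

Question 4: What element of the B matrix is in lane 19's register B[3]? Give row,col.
lane 19: gr=4 (19/4), th=3 (19%4)
i=3: r=3*2+1+8=15, c=gr=4

15,4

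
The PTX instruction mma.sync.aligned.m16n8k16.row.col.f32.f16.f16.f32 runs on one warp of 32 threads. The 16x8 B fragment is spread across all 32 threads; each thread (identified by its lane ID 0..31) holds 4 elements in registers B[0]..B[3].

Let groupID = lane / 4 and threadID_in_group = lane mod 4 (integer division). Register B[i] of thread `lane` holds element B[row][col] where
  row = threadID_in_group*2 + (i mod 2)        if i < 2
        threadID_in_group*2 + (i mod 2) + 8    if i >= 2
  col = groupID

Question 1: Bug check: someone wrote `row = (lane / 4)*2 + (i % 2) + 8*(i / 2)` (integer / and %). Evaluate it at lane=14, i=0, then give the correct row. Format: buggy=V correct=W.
`(lane / 4)*2 + (i % 2) + 8*(i / 2)`[14,0]→6
14: G=3,T=2
[0] (2*2+0+0,3) = (4,3)
row: 6 vs 4

buggy=6 correct=4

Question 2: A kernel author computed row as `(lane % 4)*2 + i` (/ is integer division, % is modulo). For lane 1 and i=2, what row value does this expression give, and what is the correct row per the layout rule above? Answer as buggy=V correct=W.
`(lane % 4)*2 + i`[1,2]→4
1: G=0,T=1
[2] (1*2+0+8,0) = (10,0)
row: 4 vs 10

buggy=4 correct=10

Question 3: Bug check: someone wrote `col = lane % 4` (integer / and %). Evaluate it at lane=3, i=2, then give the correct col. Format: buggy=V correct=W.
buggy=3 correct=0

`lane % 4`[3,2]=>3
lane 3: grp=0 (3/4), tig=3 (3%4)
i=2: r=3*2+0+8=14, c=grp=0
col: 3 vs 0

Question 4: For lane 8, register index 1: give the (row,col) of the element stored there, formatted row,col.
L=8=>grp=8>>2=2, tig=8&3=0
[1]=>row 0·2+1+0=1  col grp=2

1,2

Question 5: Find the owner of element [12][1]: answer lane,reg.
c: 1->gid=1  r: 12->r8=1,tid=2,i&1=0
L=1*4+2=6  i=1*2+0=2

6,2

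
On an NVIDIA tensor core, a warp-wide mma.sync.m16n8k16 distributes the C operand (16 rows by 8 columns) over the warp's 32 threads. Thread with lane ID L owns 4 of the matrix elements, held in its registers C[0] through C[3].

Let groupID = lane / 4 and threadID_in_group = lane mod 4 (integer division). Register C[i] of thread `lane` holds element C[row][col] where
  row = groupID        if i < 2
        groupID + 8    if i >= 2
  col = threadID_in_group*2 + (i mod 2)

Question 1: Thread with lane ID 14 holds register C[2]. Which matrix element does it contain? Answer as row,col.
11,4

lane 14⇒14/4=3, 14 mod 4=2
i=2  r:3+8⇒11  c:2·2+0⇒4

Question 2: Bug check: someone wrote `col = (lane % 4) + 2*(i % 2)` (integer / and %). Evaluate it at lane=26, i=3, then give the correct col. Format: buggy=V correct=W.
buggy=4 correct=5

`(lane % 4) + 2*(i % 2)`[26,3]->4
lane 26: g=6 (26/4), t=2 (26%4)
i=3: r=6+8=14, c=2*2+1=5
col: 4 vs 5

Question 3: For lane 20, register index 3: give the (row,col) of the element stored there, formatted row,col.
13,1

20: gid=5,tid=0
[3] (5+8,0*2+1) = (13,1)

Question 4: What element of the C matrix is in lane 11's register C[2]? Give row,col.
lane 11=>11/4=2, 11 mod 4=3
i=2  r:2+8=>10  c:2·3+0=>6

10,6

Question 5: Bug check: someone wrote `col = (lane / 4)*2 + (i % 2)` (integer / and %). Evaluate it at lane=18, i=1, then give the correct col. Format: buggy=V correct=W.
buggy=9 correct=5

`(lane / 4)*2 + (i % 2)`[18,1]->9
lane 18: gid=4 (18/4), tid=2 (18%4)
i=1: r=4+0=4, c=2*2+1=5
col: 9 vs 5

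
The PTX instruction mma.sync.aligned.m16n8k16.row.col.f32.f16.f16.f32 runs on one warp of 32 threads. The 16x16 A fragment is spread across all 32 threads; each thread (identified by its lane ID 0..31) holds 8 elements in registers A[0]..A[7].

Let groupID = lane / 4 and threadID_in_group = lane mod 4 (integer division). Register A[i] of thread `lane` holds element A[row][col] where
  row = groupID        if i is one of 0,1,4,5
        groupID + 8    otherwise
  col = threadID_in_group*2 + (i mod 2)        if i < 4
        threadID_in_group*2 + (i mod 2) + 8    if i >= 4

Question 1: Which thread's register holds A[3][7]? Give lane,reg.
15,1

r=3⇒gr=3,Rb=0  c=7⇒Cb=0,th=3,odd=1
L=3*4+3=15  i=0*4+0*2+1=1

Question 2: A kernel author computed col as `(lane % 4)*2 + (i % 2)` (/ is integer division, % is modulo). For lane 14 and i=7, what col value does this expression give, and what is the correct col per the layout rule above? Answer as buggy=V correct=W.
buggy=5 correct=13

`(lane % 4)*2 + (i % 2)`[14,7]⇒5
lane 14⇒14/4=3, 14 mod 4=2
i=7  r:3+8⇒11  c:2·2+1+8⇒13
col: 5 vs 13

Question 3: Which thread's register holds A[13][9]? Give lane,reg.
20,7

r=13→G=5,rhi=1  c=9→chi=1,T=0,p=1
L=5*4+0=20  i=1*4+1*2+1=7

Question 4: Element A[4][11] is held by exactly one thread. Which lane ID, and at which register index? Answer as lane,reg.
r=4→G=4,rhi=0  c=11→chi=1,T=1,p=1
L=4*4+1=17  i=1*4+0*2+1=5

17,5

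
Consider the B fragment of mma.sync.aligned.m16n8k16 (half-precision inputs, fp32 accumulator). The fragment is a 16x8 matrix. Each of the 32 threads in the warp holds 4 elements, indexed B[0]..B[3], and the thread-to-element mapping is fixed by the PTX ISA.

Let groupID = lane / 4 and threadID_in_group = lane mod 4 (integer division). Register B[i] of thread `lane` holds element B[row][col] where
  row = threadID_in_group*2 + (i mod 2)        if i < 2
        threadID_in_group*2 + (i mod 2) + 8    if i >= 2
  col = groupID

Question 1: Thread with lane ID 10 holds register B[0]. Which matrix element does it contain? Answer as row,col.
4,2

lane 10->10/4=2, 10 mod 4=2
i=0  r:2·2+0+0->4  c:2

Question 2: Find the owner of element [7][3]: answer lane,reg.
15,1

c=3⇒gr=3  r=7⇒Rb=0,th=3,odd=1
L=3*4+3=15  i=0*2+1=1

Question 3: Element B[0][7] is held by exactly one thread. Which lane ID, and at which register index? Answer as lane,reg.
28,0

c: 7->gid=7  r: 0->r8=0,tid=0,i&1=0
L=7*4+0=28  i=0*2+0=0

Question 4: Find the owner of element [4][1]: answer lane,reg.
c=1→G=1  r=4→rhi=0,T=2,p=0
L=1*4+2=6  i=0*2+0=0

6,0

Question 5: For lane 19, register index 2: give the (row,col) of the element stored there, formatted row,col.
14,4

19: g=4,t=3
[2] (3*2+0+8,4) = (14,4)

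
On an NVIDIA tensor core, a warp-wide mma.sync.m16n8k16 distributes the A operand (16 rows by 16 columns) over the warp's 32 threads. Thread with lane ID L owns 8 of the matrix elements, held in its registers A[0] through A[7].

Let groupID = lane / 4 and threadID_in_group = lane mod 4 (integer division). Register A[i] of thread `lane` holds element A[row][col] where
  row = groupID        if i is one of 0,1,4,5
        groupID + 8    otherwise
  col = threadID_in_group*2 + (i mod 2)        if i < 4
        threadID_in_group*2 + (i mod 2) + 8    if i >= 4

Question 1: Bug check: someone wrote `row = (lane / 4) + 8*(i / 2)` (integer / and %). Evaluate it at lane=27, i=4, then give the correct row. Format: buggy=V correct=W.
buggy=22 correct=6

`(lane / 4) + 8*(i / 2)`[27,4]->22
L=27->g=27>>2=6, t=27&3=3
[4]->row 6+0=6  col 3·2+0+8=14
row: 22 vs 6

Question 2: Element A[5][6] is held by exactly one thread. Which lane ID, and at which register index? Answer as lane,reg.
23,0

r=5⇒gr=5,Rb=0  c=6⇒Cb=0,th=3,odd=0
L=5*4+3=23  i=0*4+0*2+0=0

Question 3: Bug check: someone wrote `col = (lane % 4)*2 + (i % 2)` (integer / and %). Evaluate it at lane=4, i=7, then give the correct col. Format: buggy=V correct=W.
`(lane % 4)*2 + (i % 2)`[4,7]->1
lane 4: g=1 (4/4), t=0 (4%4)
i=7: r=1+8=9, c=0*2+1+8=9
col: 1 vs 9

buggy=1 correct=9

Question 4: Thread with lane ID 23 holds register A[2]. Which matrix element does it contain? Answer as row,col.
lane 23: g=5 (23/4), t=3 (23%4)
i=2: r=5+8=13, c=3*2+0+0=6

13,6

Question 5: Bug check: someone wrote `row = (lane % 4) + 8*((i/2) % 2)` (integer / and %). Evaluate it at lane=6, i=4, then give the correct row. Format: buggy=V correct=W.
`(lane % 4) + 8*((i/2) % 2)`[6,4]→2
lane 6: G=1 (6/4), T=2 (6%4)
i=4: r=1+0=1, c=2*2+0+8=12
row: 2 vs 1

buggy=2 correct=1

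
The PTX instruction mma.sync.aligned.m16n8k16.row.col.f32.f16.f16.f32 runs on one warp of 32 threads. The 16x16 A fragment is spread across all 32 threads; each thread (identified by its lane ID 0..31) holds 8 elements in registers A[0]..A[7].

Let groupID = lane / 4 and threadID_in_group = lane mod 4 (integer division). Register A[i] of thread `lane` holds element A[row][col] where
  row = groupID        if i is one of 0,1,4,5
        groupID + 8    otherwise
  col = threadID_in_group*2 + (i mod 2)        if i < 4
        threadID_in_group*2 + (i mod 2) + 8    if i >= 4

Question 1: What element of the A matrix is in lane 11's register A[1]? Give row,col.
L=11->gid=11>>2=2, tid=11&3=3
[1]->row 2+0=2  col 3·2+1+0=7

2,7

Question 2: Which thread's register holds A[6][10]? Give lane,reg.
r=6->g=6,rb=0  c=10->cb=1,t=1,b0=0
L=6*4+1=25  i=1*4+0*2+0=4

25,4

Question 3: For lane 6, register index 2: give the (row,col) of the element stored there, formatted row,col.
6: gid=1,tid=2
[2] (1+8,2*2+0+0) = (9,4)

9,4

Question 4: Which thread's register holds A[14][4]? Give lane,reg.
r=14⇒gr=6,Rb=1  c=4⇒Cb=0,th=2,odd=0
L=6*4+2=26  i=0*4+1*2+0=2

26,2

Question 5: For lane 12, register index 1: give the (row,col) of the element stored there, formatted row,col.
3,1

lane 12: G=3 (12/4), T=0 (12%4)
i=1: r=3+0=3, c=0*2+1+0=1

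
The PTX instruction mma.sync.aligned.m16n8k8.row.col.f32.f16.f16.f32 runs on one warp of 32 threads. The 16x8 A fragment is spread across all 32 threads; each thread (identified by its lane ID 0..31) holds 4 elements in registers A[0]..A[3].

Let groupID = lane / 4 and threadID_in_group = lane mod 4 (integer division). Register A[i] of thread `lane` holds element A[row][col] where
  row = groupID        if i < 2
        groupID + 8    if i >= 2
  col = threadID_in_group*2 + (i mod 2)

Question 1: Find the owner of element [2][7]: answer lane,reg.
11,1

r: 2->gid=2,r8=0  c: 7->tid=3,i&1=1
L=2*4+3=11  i=0*2+1=1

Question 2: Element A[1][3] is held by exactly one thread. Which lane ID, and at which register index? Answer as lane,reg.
r: 1->gid=1,r8=0  c: 3->tid=1,i&1=1
L=1*4+1=5  i=0*2+1=1

5,1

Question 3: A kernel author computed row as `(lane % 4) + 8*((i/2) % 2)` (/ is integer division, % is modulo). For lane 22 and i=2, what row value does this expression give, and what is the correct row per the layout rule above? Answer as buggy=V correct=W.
buggy=10 correct=13

`(lane % 4) + 8*((i/2) % 2)`[22,2]→10
lane 22: G=5 (22/4), T=2 (22%4)
i=2: r=5+8=13, c=2*2+0=4
row: 10 vs 13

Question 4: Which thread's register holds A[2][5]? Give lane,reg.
r=2->g=2,rb=0  c=5->t=2,b0=1
L=2*4+2=10  i=0*2+1=1

10,1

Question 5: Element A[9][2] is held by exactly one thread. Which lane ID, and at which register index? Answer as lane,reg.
r=9->g=1,rb=1  c=2->t=1,b0=0
L=1*4+1=5  i=1*2+0=2

5,2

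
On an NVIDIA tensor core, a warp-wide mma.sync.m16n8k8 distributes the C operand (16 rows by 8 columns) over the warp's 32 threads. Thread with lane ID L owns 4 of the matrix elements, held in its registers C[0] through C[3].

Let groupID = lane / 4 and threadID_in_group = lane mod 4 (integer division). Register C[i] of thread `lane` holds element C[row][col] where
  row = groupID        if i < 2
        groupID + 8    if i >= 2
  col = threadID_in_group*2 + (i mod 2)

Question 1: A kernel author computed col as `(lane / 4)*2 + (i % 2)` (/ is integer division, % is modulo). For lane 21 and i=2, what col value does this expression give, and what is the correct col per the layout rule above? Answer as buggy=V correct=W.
`(lane / 4)*2 + (i % 2)`[21,2]=>10
L=21=>grp=21>>2=5, tig=21&3=1
[2]=>row 5+8=13  col 1·2+0=2
col: 10 vs 2

buggy=10 correct=2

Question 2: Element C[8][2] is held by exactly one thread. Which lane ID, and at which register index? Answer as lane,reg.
1,2

r=8→G=0,rhi=1  c=2→T=1,p=0
L=0*4+1=1  i=1*2+0=2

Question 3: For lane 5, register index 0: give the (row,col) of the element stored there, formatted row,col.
1,2

lane 5: G=1 (5/4), T=1 (5%4)
i=0: r=1+0=1, c=1*2+0=2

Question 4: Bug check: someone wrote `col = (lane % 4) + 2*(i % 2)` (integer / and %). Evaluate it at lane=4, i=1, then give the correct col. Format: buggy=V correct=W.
`(lane % 4) + 2*(i % 2)`[4,1]→2
L=4→G=4>>2=1, T=4&3=0
[1]→row 1+0=1  col 0·2+1=1
col: 2 vs 1

buggy=2 correct=1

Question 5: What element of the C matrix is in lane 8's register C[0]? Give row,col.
2,0

L=8→G=8>>2=2, T=8&3=0
[0]→row 2+0=2  col 0·2+0=0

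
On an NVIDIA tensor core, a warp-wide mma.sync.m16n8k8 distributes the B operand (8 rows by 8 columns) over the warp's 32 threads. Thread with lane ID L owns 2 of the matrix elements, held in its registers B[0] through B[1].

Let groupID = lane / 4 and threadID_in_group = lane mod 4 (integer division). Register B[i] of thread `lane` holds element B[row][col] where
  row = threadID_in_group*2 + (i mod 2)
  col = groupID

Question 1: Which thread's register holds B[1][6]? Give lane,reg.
c:6=>grp=6  r:1=>tig=0,lo=1
L=6*4+0=24  i=1=1

24,1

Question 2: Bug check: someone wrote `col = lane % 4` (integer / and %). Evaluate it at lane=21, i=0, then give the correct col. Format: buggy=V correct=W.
`lane % 4`[21,0]=>1
21: grp=5,tig=1
[0] (1*2+0,5) = (2,5)
col: 1 vs 5

buggy=1 correct=5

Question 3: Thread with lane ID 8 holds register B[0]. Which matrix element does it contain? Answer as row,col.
0,2

8: gid=2,tid=0
[0] (0*2+0,2) = (0,2)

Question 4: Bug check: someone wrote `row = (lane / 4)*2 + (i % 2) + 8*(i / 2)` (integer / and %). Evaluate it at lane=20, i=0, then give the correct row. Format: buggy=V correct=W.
buggy=10 correct=0

`(lane / 4)*2 + (i % 2) + 8*(i / 2)`[20,0]=>10
lane 20=>20/4=5, 20 mod 4=0
i=0  r:2·0+0=>0  c:5
row: 10 vs 0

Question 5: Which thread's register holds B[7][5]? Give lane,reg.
23,1

c: 5->gid=5  r: 7->tid=3,i&1=1
L=5*4+3=23  i=1=1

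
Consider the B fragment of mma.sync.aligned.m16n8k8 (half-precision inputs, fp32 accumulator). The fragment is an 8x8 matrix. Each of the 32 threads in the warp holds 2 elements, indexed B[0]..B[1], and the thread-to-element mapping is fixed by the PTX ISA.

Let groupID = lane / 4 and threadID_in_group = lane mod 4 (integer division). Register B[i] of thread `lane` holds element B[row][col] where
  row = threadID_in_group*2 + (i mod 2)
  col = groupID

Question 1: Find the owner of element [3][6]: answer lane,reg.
c=6->g=6  r=3->t=1,b0=1
L=6*4+1=25  i=1=1

25,1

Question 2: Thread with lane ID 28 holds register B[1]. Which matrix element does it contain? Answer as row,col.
lane 28=>28/4=7, 28 mod 4=0
i=1  r:2·0+1=>1  c:7

1,7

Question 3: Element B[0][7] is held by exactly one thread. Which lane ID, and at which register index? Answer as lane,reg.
28,0

c=7→G=7  r=0→T=0,p=0
L=7*4+0=28  i=0=0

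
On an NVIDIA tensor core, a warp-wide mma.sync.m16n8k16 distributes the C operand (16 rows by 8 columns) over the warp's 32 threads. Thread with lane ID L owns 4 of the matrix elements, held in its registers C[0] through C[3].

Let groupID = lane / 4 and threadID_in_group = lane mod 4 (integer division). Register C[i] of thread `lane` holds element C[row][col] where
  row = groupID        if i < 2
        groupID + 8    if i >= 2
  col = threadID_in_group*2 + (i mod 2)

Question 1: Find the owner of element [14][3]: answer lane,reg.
25,3

r=14⇒gr=6,Rb=1  c=3⇒th=1,odd=1
L=6*4+1=25  i=1*2+1=3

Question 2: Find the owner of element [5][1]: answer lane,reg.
20,1

r=5->g=5,rb=0  c=1->t=0,b0=1
L=5*4+0=20  i=0*2+1=1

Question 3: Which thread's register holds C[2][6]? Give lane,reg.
r: 2->gid=2,r8=0  c: 6->tid=3,i&1=0
L=2*4+3=11  i=0*2+0=0

11,0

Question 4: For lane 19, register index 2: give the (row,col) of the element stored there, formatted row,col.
12,6

lane 19: g=4 (19/4), t=3 (19%4)
i=2: r=4+8=12, c=3*2+0=6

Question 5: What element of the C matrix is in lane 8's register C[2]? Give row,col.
10,0

L=8->g=8>>2=2, t=8&3=0
[2]->row 2+8=10  col 0·2+0=0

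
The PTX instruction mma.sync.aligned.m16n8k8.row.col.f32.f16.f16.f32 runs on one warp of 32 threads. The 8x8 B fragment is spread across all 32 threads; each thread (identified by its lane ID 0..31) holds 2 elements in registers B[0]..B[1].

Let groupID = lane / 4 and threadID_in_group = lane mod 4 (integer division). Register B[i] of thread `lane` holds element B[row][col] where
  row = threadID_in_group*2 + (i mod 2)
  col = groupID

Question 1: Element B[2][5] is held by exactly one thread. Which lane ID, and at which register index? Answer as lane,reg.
c=5->g=5  r=2->t=1,b0=0
L=5*4+1=21  i=0=0

21,0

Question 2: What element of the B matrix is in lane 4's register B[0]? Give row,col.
0,1

lane 4→4/4=1, 4 mod 4=0
i=0  r:2·0+0→0  c:1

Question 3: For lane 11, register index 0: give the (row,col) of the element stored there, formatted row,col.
6,2

11: g=2,t=3
[0] (3*2+0,2) = (6,2)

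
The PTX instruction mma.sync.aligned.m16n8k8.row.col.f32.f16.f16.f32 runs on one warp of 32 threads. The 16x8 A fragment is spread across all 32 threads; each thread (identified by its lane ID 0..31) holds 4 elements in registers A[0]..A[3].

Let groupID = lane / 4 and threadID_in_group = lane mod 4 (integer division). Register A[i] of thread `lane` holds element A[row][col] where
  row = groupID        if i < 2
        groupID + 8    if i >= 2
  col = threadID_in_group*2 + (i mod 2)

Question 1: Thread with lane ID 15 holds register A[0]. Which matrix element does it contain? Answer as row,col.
lane 15->15/4=3, 15 mod 4=3
i=0  r:3+0->3  c:2·3+0->6

3,6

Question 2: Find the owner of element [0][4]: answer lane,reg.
r:0=>grp=0,rB=0  c:4=>tig=2,lo=0
L=0*4+2=2  i=0*2+0=0

2,0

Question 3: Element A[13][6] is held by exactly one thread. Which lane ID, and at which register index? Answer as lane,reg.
23,2

r=13→G=5,rhi=1  c=6→T=3,p=0
L=5*4+3=23  i=1*2+0=2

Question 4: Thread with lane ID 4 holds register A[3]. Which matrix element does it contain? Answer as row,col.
9,1

lane 4: gr=1 (4/4), th=0 (4%4)
i=3: r=1+8=9, c=0*2+1=1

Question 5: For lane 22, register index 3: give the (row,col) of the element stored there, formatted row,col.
13,5

lane 22->22/4=5, 22 mod 4=2
i=3  r:5+8->13  c:2·2+1->5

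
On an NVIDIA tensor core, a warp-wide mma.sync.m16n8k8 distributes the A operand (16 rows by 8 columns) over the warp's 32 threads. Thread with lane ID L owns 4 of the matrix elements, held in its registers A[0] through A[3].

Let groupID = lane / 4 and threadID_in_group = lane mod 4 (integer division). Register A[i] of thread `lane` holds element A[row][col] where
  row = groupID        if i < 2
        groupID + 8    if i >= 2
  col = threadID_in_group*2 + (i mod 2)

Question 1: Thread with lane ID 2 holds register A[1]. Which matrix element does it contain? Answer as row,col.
L=2⇒gr=2>>2=0, th=2&3=2
[1]⇒row 0+0=0  col 2·2+1=5

0,5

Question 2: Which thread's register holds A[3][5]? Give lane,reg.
r:3=>grp=3,rB=0  c:5=>tig=2,lo=1
L=3*4+2=14  i=0*2+1=1

14,1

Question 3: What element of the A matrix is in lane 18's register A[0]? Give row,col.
L=18->gid=18>>2=4, tid=18&3=2
[0]->row 4+0=4  col 2·2+0=4

4,4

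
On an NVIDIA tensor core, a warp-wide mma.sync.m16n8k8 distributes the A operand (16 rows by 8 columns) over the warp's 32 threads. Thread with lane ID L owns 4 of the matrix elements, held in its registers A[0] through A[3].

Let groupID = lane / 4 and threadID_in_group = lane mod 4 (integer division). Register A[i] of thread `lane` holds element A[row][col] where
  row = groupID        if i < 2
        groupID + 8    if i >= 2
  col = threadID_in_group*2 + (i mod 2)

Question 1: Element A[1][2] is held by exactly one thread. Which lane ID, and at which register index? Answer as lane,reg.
r: 1->gid=1,r8=0  c: 2->tid=1,i&1=0
L=1*4+1=5  i=0*2+0=0

5,0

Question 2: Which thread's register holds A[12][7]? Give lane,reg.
r:12=>grp=4,rB=1  c:7=>tig=3,lo=1
L=4*4+3=19  i=1*2+1=3

19,3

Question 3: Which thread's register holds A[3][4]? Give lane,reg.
r=3→G=3,rhi=0  c=4→T=2,p=0
L=3*4+2=14  i=0*2+0=0

14,0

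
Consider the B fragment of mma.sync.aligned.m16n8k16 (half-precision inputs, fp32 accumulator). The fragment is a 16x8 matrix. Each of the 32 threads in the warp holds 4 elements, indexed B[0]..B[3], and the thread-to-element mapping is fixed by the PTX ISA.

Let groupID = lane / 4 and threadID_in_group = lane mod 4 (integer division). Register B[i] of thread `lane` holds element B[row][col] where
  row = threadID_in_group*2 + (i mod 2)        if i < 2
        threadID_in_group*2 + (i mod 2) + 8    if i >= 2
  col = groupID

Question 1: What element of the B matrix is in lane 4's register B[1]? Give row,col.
lane 4: g=1 (4/4), t=0 (4%4)
i=1: r=0*2+1+0=1, c=g=1

1,1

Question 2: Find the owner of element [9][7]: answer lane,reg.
28,3

c=7⇒gr=7  r=9⇒Rb=1,th=0,odd=1
L=7*4+0=28  i=1*2+1=3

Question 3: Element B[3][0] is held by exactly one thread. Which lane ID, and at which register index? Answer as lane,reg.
c=0⇒gr=0  r=3⇒Rb=0,th=1,odd=1
L=0*4+1=1  i=0*2+1=1

1,1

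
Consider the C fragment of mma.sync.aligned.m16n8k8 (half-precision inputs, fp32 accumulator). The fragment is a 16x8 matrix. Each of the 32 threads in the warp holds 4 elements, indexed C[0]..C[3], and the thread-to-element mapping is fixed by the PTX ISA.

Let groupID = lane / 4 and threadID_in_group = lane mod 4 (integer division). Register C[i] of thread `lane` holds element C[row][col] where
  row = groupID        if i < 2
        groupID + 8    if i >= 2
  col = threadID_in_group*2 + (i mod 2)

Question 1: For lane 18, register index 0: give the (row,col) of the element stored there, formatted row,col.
18: G=4,T=2
[0] (4+0,2*2+0) = (4,4)

4,4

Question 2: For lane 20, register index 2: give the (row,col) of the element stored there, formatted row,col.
20: gid=5,tid=0
[2] (5+8,0*2+0) = (13,0)

13,0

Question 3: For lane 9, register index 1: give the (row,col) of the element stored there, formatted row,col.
L=9→G=9>>2=2, T=9&3=1
[1]→row 2+0=2  col 1·2+1=3

2,3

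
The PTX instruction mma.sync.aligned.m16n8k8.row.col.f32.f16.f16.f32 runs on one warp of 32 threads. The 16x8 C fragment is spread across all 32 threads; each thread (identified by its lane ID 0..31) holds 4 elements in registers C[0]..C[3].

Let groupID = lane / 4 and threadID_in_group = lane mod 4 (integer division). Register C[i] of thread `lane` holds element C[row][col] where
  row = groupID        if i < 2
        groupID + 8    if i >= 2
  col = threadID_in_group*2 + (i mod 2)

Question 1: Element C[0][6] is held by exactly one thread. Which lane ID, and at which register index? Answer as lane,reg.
r=0→G=0,rhi=0  c=6→T=3,p=0
L=0*4+3=3  i=0*2+0=0

3,0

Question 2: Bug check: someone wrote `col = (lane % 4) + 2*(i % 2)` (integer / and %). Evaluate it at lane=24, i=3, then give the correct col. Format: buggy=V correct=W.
`(lane % 4) + 2*(i % 2)`[24,3]->2
24: g=6,t=0
[3] (6+8,0*2+1) = (14,1)
col: 2 vs 1

buggy=2 correct=1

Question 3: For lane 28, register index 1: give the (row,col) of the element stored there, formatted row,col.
7,1

28: grp=7,tig=0
[1] (7+0,0*2+1) = (7,1)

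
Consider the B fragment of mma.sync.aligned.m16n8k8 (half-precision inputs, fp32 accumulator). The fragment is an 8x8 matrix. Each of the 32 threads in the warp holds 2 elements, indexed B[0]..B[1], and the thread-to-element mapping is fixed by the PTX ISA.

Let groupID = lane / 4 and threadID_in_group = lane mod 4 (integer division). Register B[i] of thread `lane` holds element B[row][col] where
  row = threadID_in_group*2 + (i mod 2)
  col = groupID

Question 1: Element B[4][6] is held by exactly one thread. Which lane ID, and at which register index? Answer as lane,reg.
c=6->g=6  r=4->t=2,b0=0
L=6*4+2=26  i=0=0

26,0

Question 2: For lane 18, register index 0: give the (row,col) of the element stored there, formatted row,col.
4,4

L=18⇒gr=18>>2=4, th=18&3=2
[0]⇒row 2·2+0=4  col gr=4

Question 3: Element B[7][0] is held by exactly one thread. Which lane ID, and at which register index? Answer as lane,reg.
c=0⇒gr=0  r=7⇒th=3,odd=1
L=0*4+3=3  i=1=1

3,1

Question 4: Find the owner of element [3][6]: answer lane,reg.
25,1

c=6⇒gr=6  r=3⇒th=1,odd=1
L=6*4+1=25  i=1=1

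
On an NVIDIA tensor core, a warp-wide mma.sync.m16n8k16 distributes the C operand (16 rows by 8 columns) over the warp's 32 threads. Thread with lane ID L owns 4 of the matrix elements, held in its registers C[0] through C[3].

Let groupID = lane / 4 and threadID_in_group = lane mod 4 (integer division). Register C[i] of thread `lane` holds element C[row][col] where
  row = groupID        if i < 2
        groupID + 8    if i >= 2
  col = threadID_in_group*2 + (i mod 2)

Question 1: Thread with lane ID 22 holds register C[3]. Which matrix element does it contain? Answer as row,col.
lane 22->22/4=5, 22 mod 4=2
i=3  r:5+8->13  c:2·2+1->5

13,5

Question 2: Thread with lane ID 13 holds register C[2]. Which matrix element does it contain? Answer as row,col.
11,2

lane 13: g=3 (13/4), t=1 (13%4)
i=2: r=3+8=11, c=1*2+0=2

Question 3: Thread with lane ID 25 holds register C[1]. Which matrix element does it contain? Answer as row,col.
L=25⇒gr=25>>2=6, th=25&3=1
[1]⇒row 6+0=6  col 1·2+1=3

6,3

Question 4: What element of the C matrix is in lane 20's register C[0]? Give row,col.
L=20→G=20>>2=5, T=20&3=0
[0]→row 5+0=5  col 0·2+0=0

5,0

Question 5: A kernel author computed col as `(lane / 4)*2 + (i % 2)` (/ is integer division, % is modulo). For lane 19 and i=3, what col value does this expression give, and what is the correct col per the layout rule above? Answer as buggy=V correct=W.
buggy=9 correct=7

`(lane / 4)*2 + (i % 2)`[19,3]->9
lane 19->19/4=4, 19 mod 4=3
i=3  r:4+8->12  c:2·3+1->7
col: 9 vs 7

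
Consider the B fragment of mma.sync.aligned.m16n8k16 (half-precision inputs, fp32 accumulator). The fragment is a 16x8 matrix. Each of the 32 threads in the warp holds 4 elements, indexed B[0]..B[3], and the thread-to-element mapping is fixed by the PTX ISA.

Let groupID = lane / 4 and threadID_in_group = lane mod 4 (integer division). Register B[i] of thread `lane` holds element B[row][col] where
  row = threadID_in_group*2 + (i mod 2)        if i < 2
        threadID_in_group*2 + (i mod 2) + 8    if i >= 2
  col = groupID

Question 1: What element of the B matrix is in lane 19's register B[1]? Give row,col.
lane 19⇒19/4=4, 19 mod 4=3
i=1  r:2·3+1+0⇒7  c:4

7,4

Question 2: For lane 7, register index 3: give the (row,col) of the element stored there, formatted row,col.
7: G=1,T=3
[3] (3*2+1+8,1) = (15,1)

15,1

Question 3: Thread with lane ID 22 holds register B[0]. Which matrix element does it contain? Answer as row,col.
4,5

22: g=5,t=2
[0] (2*2+0+0,5) = (4,5)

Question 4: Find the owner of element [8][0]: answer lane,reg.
c=0->g=0  r=8->rb=1,t=0,b0=0
L=0*4+0=0  i=1*2+0=2

0,2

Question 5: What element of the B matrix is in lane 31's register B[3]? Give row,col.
L=31=>grp=31>>2=7, tig=31&3=3
[3]=>row 3·2+1+8=15  col grp=7

15,7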